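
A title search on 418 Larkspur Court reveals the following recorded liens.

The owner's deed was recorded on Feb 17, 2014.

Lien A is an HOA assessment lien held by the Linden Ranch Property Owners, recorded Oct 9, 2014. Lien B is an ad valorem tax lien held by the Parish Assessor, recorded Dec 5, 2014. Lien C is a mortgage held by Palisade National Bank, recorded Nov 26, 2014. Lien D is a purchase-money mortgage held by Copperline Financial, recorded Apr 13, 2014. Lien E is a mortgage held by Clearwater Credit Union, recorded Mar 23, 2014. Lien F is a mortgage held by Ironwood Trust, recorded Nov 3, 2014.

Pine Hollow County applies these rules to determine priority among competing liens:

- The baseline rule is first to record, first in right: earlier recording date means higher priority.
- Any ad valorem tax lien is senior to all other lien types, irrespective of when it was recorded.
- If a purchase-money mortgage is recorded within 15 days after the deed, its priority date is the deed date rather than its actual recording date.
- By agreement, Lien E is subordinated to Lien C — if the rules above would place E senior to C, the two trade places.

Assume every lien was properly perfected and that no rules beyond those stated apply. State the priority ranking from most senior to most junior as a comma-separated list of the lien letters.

Adjusting effective dates: D was recorded 55 days after the deed, outside the 15-day window, so it keeps its recording date.
B is an ad valorem tax lien, so it outranks all other liens regardless of date.
Remaining liens by effective date: E (Mar 23, 2014), D (Apr 13, 2014), A (Oct 9, 2014), F (Nov 3, 2014), C (Nov 26, 2014).
The subordination applies — E was senior to C — so E and C swap.

B, C, D, A, F, E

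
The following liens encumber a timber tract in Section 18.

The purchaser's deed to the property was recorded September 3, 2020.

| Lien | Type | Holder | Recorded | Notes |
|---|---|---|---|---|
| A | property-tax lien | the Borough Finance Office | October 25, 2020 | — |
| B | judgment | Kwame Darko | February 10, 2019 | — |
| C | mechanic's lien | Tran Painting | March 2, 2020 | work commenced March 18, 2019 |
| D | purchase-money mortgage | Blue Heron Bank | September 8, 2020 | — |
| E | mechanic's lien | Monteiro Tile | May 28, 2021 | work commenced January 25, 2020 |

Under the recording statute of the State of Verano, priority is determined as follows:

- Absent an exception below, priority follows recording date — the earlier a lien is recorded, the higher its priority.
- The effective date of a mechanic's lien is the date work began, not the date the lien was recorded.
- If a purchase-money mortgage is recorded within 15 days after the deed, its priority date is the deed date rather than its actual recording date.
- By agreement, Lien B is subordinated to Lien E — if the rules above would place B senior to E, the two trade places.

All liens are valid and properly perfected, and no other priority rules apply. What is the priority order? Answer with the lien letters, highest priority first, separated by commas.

E, C, B, D, A

Effective dates after the stated exceptions: C is treated as recorded March 18, 2019, the work-commencement date; D relates back to the deed date September 3, 2020; E relates back to January 25, 2020 (work commenced).
Ordering by effective date: B (February 10, 2019), C (March 18, 2019), E (January 25, 2020), D (September 3, 2020), A (October 25, 2020).
The subordination applies — B was senior to E — so B and E swap.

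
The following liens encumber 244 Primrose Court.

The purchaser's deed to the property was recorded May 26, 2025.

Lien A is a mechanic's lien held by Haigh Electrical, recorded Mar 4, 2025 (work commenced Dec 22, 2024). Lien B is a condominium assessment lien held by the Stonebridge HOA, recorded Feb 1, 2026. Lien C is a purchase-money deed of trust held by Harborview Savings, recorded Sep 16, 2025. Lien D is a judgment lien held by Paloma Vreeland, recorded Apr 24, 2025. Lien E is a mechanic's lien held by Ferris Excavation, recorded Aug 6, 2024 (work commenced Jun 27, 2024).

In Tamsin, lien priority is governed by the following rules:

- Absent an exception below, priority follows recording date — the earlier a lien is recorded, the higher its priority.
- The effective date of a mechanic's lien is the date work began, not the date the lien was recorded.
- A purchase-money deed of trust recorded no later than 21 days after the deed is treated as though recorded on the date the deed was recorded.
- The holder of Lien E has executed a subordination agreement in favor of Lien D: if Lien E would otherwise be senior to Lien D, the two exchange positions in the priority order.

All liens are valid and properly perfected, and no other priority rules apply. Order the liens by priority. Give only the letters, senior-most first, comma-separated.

First, effective dates: A relates back to Dec 22, 2024 (work commenced); C was recorded 113 days after the deed — beyond 21 days — so no relation-back applies; E relates back to Jun 27, 2024 (work commenced).
By effective date, earliest first: E (Jun 27, 2024), A (Dec 22, 2024), D (Apr 24, 2025), C (Sep 16, 2025), B (Feb 1, 2026).
E would otherwise be senior to D, so under the subordination agreement E and D exchange positions.

D, A, E, C, B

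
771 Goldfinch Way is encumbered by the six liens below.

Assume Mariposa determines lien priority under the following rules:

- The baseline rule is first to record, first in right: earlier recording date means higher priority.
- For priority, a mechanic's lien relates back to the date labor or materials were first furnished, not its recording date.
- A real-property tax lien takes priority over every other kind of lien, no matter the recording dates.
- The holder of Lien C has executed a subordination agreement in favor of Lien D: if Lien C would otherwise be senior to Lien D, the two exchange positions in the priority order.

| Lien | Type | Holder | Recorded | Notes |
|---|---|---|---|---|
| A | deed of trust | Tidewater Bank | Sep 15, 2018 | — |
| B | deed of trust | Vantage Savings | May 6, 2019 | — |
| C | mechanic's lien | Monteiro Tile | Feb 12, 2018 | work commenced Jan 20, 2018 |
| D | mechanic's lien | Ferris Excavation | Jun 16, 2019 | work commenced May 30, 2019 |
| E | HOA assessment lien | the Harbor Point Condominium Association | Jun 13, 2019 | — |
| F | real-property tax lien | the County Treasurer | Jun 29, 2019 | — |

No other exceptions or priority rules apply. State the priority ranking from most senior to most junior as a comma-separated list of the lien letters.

F, D, A, B, C, E

Adjusting effective dates: C relates back to Jan 20, 2018 (work commenced); D's effective date is May 30, 2019, when work began.
F, as a real-property tax lien, has superpriority and ranks first.
Ordering the rest by effective date: C (Jan 20, 2018), A (Sep 15, 2018), B (May 6, 2019), D (May 30, 2019), E (Jun 13, 2019).
C is senior to D before the subordination, so the two trade places.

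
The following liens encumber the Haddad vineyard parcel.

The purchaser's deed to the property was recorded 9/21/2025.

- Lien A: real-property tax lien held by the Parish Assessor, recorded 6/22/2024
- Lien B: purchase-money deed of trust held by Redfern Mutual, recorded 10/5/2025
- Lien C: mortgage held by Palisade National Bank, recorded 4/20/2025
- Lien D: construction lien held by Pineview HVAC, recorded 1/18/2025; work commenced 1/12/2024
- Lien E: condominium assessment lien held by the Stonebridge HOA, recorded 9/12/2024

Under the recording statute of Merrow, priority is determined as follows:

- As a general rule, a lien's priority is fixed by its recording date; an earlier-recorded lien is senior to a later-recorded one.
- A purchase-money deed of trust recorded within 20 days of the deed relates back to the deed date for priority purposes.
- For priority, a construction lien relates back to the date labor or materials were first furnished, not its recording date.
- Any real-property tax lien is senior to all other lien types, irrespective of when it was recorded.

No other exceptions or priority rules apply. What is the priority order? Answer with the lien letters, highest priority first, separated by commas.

A, D, E, C, B

Effective dates: B's effective date is the deed date, 9/21/2025; D is treated as recorded 1/12/2024, the work-commencement date.
As a real-property tax lien, A is senior to every other lien.
Among the remaining liens, by effective date: D (1/12/2024), E (9/12/2024), C (4/20/2025), B (9/21/2025).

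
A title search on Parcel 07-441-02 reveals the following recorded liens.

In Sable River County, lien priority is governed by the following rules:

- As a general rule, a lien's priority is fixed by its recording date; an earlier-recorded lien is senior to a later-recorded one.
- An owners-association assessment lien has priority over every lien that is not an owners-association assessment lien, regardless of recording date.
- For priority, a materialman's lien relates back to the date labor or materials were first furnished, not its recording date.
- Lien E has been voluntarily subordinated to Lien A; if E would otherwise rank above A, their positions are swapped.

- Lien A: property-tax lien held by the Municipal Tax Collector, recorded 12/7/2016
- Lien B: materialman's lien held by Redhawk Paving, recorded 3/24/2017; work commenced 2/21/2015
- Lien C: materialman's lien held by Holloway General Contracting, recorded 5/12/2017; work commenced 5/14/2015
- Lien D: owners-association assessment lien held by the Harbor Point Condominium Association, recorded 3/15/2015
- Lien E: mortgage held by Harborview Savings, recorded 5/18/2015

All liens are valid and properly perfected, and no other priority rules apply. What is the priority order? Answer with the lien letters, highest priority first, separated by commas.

D, B, C, A, E

Effective dates after the stated exceptions: B's effective date is 2/21/2015, when work began; C's effective date is 5/14/2015, when work began.
As an owners-association assessment lien, D is senior to every other lien.
The other liens, earliest effective date first: B (2/21/2015), C (5/14/2015), E (5/18/2015), A (12/7/2016).
Because E would otherwise rank above A, the subordination swaps them.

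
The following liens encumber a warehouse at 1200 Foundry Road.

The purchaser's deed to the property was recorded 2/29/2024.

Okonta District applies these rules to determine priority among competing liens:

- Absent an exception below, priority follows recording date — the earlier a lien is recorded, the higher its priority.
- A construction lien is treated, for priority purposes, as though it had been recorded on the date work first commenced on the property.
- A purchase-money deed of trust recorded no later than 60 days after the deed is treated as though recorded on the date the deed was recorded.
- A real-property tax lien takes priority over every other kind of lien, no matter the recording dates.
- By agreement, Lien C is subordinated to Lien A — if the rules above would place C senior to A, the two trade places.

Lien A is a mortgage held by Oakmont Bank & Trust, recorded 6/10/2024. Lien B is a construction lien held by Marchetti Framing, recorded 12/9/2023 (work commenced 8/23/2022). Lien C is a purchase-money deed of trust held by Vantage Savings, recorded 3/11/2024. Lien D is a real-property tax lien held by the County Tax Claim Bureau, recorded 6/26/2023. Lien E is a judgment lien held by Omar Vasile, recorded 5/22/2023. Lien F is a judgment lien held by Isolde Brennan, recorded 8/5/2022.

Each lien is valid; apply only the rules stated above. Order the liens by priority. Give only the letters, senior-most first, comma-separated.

Effective dates: B is treated as recorded 8/23/2022, the work-commencement date; C relates back to the deed date 2/29/2024.
D is a real-property tax lien, so it outranks all other liens regardless of date.
The other liens, earliest effective date first: F (8/5/2022), B (8/23/2022), E (5/22/2023), C (2/29/2024), A (6/10/2024).
C is senior to A before the subordination, so the two trade places.

D, F, B, E, A, C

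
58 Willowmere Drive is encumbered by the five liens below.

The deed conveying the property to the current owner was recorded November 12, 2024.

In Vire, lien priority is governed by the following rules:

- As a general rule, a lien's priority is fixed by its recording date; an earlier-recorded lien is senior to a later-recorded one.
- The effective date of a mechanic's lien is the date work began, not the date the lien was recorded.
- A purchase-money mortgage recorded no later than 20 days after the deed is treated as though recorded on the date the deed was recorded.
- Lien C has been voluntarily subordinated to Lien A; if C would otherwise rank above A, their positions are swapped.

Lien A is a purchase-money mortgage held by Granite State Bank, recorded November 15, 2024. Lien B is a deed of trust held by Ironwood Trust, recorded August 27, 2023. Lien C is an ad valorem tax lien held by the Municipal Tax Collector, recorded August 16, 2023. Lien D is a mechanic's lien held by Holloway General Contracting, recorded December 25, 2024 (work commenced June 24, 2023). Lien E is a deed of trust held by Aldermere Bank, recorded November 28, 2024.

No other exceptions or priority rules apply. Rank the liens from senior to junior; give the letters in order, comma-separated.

D, A, B, C, E

Adjusting effective dates: A was recorded within the 20-day window, so its effective date is the deed date November 12, 2024; D is treated as recorded June 24, 2023, the work-commencement date.
By effective date, earliest first: D (June 24, 2023), C (August 16, 2023), B (August 27, 2023), A (November 12, 2024), E (November 28, 2024).
Because C would otherwise rank above A, the subordination swaps them.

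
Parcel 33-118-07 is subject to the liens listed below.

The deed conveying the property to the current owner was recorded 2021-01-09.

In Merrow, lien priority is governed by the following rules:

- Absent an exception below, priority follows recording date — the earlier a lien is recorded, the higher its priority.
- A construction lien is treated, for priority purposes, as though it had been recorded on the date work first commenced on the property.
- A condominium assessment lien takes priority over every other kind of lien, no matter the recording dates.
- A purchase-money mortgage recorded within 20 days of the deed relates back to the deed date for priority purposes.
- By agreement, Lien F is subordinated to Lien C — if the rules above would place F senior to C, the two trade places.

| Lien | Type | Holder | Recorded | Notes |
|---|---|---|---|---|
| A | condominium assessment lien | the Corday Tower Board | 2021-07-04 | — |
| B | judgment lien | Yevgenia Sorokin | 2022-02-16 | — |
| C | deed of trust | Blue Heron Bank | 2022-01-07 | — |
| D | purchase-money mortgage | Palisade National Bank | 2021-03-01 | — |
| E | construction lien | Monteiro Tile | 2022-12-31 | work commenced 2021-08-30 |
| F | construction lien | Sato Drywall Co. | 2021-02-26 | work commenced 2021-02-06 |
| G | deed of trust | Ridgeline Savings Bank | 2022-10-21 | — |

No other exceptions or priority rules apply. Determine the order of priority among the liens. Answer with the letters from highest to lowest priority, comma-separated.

A, C, D, E, F, B, G

Effective dates after the stated exceptions: D missed the 20-day window (51 days after the deed), so its recording date stands; E relates back to 2021-08-30 (work commenced); F's effective date is 2021-02-06, when work began.
A is a condominium assessment lien, so it outranks all other liens regardless of date.
Among the remaining liens, by effective date: F (2021-02-06), D (2021-03-01), E (2021-08-30), C (2022-01-07), B (2022-02-16), G (2022-10-21).
F would otherwise be senior to C, so under the subordination agreement F and C exchange positions.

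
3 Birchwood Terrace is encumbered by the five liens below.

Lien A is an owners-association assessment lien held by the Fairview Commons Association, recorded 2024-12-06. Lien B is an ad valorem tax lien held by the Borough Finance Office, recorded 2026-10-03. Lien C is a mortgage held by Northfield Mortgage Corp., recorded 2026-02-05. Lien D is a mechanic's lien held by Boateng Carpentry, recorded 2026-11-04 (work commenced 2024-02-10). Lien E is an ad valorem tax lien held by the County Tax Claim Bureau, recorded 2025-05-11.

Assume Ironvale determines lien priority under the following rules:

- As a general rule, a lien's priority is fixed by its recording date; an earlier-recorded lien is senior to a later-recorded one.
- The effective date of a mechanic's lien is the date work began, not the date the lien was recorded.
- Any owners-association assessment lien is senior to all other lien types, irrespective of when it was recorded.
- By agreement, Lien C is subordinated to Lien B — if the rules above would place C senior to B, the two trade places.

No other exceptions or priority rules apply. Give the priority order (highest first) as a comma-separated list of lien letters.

Adjusting effective dates: D's effective date is 2024-02-10, when work began.
A, as an owners-association assessment lien, has superpriority and ranks first.
Among the remaining liens, by effective date: D (2024-02-10), E (2025-05-11), C (2026-02-05), B (2026-10-03).
Because C would otherwise rank above B, the subordination swaps them.

A, D, E, B, C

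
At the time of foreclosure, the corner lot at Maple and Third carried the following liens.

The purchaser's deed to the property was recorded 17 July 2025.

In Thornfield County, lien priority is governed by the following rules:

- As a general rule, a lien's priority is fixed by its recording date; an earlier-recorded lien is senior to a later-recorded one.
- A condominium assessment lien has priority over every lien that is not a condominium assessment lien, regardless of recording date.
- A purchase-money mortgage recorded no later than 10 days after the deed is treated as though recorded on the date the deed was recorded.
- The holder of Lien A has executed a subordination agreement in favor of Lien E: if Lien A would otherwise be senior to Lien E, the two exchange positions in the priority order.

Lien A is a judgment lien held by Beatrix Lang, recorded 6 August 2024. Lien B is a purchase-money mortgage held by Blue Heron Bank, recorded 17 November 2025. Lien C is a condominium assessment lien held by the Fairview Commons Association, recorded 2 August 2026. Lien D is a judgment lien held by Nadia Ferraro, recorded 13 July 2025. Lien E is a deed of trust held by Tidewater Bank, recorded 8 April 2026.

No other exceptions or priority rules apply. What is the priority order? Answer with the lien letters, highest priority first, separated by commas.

C, E, D, B, A

Effective dates: B missed the 10-day window (123 days after the deed), so its recording date stands.
C is a condominium assessment lien, so it outranks all other liens regardless of date.
The other liens, earliest effective date first: A (6 August 2024), D (13 July 2025), B (17 November 2025), E (8 April 2026).
Because A would otherwise rank above E, the subordination swaps them.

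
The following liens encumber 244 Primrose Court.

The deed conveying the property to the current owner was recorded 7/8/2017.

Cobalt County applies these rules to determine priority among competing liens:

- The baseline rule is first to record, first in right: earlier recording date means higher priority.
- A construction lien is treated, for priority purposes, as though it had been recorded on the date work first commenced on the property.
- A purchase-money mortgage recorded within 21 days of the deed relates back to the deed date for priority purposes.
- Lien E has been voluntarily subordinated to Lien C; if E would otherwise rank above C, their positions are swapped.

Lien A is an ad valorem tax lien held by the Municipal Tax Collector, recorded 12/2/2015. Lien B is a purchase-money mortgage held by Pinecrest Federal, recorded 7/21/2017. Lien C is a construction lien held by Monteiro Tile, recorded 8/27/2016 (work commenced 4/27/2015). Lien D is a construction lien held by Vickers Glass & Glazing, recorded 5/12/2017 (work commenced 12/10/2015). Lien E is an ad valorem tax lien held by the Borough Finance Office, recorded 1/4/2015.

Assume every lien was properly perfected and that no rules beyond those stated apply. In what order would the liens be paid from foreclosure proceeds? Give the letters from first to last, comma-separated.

C, E, A, D, B

Adjusting effective dates: B was recorded within the 21-day window, so its effective date is the deed date 7/8/2017; C relates back to 4/27/2015 (work commenced); D relates back to 12/10/2015 (work commenced).
Sorted by effective date: E (1/4/2015), C (4/27/2015), A (12/2/2015), D (12/10/2015), B (7/8/2017).
The subordination applies — E was senior to C — so E and C swap.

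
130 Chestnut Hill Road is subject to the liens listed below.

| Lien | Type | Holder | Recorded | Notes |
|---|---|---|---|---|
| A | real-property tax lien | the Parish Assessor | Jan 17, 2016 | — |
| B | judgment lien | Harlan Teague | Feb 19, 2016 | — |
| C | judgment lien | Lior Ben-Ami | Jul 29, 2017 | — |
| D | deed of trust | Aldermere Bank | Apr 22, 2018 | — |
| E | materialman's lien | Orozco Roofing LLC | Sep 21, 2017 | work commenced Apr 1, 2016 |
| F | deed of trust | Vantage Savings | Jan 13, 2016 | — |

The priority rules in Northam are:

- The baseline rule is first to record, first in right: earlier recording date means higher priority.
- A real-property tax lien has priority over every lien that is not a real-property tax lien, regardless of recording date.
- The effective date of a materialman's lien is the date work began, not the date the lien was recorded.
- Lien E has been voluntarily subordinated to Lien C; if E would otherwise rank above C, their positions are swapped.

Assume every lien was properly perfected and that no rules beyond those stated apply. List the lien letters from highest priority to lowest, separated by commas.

Adjusting effective dates: E is treated as recorded Apr 1, 2016, the work-commencement date.
A is a real-property tax lien, so it outranks all other liens regardless of date.
Among the remaining liens, by effective date: F (Jan 13, 2016), B (Feb 19, 2016), E (Apr 1, 2016), C (Jul 29, 2017), D (Apr 22, 2018).
Because E would otherwise rank above C, the subordination swaps them.

A, F, B, C, E, D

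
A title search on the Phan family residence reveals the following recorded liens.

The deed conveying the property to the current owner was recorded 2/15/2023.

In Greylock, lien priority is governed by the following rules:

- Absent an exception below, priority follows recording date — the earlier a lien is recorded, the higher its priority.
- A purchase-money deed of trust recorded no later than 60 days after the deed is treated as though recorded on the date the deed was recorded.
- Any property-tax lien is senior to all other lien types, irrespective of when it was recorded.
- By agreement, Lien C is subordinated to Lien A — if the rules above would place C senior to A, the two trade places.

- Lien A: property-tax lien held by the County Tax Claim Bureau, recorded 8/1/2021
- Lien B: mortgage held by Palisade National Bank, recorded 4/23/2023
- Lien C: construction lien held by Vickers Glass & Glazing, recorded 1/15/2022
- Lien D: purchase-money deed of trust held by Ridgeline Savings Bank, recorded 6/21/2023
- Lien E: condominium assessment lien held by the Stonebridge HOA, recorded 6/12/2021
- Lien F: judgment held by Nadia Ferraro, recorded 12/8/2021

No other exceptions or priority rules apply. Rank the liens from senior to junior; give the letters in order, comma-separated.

A, E, F, C, B, D

Effective dates after the stated exceptions: D missed the 60-day window (126 days after the deed), so its recording date stands.
A is a property-tax lien, so it outranks all other liens regardless of date.
The other liens, earliest effective date first: E (6/12/2021), F (12/8/2021), C (1/15/2022), B (4/23/2023), D (6/21/2023).
C already ranks below A; the subordination has no effect.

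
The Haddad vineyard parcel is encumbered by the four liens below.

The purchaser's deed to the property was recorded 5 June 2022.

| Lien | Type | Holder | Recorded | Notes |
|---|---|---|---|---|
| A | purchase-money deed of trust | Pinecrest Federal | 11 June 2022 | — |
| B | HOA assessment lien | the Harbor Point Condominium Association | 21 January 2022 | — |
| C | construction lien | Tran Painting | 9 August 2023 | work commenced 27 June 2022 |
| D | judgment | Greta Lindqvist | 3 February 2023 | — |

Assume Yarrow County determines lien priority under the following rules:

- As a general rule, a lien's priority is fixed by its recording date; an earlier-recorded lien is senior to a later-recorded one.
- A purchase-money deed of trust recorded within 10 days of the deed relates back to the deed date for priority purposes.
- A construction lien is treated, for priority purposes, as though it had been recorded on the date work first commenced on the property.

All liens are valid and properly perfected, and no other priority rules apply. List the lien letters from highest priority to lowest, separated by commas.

B, A, C, D

Effective dates after the stated exceptions: A's effective date is the deed date, 5 June 2022; C relates back to 27 June 2022 (work commenced).
By effective date, earliest first: B (21 January 2022), A (5 June 2022), C (27 June 2022), D (3 February 2023).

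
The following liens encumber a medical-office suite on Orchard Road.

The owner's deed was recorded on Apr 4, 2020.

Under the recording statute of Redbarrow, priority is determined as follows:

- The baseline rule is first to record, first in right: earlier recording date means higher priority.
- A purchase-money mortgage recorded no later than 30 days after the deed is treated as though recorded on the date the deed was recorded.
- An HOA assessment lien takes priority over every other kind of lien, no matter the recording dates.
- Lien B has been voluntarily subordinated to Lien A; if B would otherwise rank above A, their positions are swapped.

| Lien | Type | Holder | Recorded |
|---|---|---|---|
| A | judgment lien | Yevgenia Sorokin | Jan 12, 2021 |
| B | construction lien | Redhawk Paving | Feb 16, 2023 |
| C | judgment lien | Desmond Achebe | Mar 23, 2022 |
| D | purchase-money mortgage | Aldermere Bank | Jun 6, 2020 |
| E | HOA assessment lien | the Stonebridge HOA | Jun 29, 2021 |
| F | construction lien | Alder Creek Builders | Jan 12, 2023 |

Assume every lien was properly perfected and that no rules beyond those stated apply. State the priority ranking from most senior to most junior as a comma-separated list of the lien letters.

Adjusting effective dates: D was recorded 63 days after the deed — beyond 30 days — so no relation-back applies.
As an HOA assessment lien, E is senior to every other lien.
The other liens, earliest effective date first: D (Jun 6, 2020), A (Jan 12, 2021), C (Mar 23, 2022), F (Jan 12, 2023), B (Feb 16, 2023).
B already ranks below A; the subordination has no effect.

E, D, A, C, F, B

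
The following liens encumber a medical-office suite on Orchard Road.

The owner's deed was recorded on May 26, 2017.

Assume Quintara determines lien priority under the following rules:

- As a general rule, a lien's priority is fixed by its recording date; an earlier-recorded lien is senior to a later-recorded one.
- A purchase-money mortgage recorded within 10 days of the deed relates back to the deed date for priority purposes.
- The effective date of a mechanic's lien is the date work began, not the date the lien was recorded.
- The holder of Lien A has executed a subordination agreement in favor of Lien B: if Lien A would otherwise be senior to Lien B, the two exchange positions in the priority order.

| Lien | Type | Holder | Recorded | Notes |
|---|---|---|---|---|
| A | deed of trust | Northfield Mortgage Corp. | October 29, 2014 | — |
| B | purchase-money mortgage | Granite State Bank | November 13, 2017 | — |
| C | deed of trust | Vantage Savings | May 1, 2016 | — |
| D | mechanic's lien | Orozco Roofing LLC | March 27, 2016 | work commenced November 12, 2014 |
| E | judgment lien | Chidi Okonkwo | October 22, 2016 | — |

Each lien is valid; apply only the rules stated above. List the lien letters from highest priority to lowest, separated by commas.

Effective dates after the stated exceptions: B was recorded 171 days after the deed — beyond 10 days — so no relation-back applies; D is treated as recorded November 12, 2014, the work-commencement date.
By effective date: A (October 29, 2014), D (November 12, 2014), C (May 1, 2016), E (October 22, 2016), B (November 13, 2017).
A is senior to B before the subordination, so the two trade places.

B, D, C, E, A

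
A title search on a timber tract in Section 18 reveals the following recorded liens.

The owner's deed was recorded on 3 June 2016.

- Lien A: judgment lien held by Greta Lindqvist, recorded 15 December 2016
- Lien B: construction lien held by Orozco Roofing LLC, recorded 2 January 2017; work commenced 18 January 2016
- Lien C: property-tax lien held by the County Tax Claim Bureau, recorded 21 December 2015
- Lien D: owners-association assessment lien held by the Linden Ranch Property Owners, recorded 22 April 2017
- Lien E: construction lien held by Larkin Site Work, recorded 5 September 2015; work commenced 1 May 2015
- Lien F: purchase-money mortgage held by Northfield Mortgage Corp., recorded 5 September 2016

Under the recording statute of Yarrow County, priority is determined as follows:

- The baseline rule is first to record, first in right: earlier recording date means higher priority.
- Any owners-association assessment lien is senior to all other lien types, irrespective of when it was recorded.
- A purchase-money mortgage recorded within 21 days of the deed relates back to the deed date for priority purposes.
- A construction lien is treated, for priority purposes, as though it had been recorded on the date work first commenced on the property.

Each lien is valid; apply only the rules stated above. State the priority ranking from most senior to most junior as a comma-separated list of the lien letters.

Adjusting effective dates: B relates back to 18 January 2016 (work commenced); E is treated as recorded 1 May 2015, the work-commencement date; F was recorded 94 days after the deed, outside the 21-day window, so it keeps its recording date.
As an owners-association assessment lien, D is senior to every other lien.
The other liens, earliest effective date first: E (1 May 2015), C (21 December 2015), B (18 January 2016), F (5 September 2016), A (15 December 2016).

D, E, C, B, F, A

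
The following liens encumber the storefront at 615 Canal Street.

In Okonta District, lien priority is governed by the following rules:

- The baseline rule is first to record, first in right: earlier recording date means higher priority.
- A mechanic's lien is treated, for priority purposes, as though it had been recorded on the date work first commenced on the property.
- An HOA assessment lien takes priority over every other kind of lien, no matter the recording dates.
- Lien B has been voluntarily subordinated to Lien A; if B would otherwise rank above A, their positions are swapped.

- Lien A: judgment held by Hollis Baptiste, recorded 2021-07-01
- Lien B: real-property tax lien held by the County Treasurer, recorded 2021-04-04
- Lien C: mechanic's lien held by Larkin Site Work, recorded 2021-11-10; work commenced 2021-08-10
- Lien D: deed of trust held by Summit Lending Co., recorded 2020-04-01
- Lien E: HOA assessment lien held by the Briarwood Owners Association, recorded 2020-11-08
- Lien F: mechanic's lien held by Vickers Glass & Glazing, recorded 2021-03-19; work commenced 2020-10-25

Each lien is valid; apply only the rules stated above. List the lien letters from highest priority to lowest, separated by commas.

E, D, F, A, B, C

Adjusting effective dates: C's effective date is 2021-08-10, when work began; F's effective date is 2020-10-25, when work began.
E is an HOA assessment lien and takes priority over every other lien.
Among the remaining liens, by effective date: D (2020-04-01), F (2020-10-25), B (2021-04-04), A (2021-07-01), C (2021-08-10).
B would otherwise be senior to A, so under the subordination agreement B and A exchange positions.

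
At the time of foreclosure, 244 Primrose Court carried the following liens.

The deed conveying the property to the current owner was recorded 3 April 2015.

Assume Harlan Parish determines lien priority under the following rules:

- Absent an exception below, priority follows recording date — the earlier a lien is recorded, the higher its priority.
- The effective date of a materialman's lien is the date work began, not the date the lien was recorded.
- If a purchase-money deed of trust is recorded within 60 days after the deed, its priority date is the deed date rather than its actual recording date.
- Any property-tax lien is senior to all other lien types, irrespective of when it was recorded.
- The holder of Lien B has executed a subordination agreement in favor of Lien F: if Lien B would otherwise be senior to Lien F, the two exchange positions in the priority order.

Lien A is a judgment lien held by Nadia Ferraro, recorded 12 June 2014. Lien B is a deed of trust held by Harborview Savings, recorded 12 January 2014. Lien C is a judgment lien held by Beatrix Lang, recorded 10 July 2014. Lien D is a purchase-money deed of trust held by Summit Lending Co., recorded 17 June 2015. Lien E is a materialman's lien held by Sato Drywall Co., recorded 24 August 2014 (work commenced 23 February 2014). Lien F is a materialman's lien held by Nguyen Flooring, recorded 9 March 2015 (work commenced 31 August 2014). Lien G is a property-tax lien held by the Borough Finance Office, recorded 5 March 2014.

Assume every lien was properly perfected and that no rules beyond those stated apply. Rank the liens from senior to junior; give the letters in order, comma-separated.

G, F, E, A, C, B, D

Adjusting effective dates: D was recorded 75 days after the deed — beyond 60 days — so no relation-back applies; E relates back to 23 February 2014 (work commenced); F relates back to 31 August 2014 (work commenced).
As a property-tax lien, G is senior to every other lien.
The other liens, earliest effective date first: B (12 January 2014), E (23 February 2014), A (12 June 2014), C (10 July 2014), F (31 August 2014), D (17 June 2015).
Because B would otherwise rank above F, the subordination swaps them.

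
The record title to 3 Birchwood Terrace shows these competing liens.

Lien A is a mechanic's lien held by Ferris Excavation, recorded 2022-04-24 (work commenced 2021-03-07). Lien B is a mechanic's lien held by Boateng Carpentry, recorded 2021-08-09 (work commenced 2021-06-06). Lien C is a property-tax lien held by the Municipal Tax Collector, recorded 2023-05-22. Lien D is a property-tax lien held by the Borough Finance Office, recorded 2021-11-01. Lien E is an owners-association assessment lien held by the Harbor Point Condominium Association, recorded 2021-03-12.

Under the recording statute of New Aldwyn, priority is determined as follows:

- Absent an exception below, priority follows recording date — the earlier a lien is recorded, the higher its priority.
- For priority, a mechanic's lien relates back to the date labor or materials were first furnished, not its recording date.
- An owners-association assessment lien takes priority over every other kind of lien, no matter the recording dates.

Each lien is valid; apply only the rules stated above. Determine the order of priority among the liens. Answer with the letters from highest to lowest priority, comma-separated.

E, A, B, D, C

First, effective dates: A is treated as recorded 2021-03-07, the work-commencement date; B relates back to 2021-06-06 (work commenced).
E is an owners-association assessment lien, so it outranks all other liens regardless of date.
The other liens, earliest effective date first: A (2021-03-07), B (2021-06-06), D (2021-11-01), C (2023-05-22).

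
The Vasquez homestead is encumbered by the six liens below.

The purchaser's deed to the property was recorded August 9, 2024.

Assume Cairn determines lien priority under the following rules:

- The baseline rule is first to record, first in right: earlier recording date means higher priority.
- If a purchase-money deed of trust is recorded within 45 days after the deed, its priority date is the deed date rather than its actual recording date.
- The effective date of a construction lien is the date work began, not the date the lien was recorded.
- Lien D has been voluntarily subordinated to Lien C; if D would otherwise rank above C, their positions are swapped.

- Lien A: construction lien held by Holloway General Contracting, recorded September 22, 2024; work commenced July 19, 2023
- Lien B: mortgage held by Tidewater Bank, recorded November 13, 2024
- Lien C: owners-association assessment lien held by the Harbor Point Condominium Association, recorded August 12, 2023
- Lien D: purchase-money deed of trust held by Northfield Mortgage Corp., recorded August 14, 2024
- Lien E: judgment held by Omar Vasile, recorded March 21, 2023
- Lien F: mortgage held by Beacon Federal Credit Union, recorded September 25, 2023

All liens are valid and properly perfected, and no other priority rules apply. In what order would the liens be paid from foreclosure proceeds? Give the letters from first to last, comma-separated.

Effective dates: A's effective date is July 19, 2023, when work began; D relates back to the deed date August 9, 2024.
By effective date: E (March 21, 2023), A (July 19, 2023), C (August 12, 2023), F (September 25, 2023), D (August 9, 2024), B (November 13, 2024).
D is already junior to C, so the subordination agreement changes nothing.

E, A, C, F, D, B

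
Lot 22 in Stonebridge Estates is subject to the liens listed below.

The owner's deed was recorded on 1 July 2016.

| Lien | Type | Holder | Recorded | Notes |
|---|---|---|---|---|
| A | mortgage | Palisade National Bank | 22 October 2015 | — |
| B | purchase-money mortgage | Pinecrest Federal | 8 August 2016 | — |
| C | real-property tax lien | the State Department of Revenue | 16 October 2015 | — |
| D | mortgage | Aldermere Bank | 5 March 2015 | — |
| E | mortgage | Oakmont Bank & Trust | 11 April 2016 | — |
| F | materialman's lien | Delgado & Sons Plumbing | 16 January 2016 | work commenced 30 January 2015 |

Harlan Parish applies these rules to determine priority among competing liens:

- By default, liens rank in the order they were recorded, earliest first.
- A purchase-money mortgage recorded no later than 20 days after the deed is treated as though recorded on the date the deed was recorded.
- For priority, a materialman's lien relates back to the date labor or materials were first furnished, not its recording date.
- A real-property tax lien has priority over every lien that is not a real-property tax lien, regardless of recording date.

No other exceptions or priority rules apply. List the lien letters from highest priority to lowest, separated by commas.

C, F, D, A, E, B

Effective dates after the stated exceptions: B was recorded 38 days after the deed, outside the 20-day window, so it keeps its recording date; F's effective date is 30 January 2015, when work began.
C is a real-property tax lien, so it outranks all other liens regardless of date.
Among the remaining liens, by effective date: F (30 January 2015), D (5 March 2015), A (22 October 2015), E (11 April 2016), B (8 August 2016).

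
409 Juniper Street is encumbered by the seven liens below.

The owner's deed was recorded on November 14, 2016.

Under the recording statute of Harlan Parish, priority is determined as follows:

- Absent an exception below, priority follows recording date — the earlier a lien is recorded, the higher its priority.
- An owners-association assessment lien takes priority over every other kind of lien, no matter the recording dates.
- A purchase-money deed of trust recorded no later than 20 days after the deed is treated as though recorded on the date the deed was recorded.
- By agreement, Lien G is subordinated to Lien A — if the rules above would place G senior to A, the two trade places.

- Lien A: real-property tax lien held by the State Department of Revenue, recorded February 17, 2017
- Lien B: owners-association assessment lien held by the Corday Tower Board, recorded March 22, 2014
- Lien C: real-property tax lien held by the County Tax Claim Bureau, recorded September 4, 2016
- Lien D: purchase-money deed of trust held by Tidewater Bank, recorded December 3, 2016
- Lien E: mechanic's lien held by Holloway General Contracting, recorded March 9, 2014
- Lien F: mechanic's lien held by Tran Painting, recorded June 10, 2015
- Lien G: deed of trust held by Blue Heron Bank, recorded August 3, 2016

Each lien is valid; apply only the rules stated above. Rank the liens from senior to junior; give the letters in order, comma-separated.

B, E, F, A, C, D, G

Effective dates: D was recorded within the 20-day window, so its effective date is the deed date November 14, 2016.
As an owners-association assessment lien, B is senior to every other lien.
The other liens, earliest effective date first: E (March 9, 2014), F (June 10, 2015), G (August 3, 2016), C (September 4, 2016), D (November 14, 2016), A (February 17, 2017).
Because G would otherwise rank above A, the subordination swaps them.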